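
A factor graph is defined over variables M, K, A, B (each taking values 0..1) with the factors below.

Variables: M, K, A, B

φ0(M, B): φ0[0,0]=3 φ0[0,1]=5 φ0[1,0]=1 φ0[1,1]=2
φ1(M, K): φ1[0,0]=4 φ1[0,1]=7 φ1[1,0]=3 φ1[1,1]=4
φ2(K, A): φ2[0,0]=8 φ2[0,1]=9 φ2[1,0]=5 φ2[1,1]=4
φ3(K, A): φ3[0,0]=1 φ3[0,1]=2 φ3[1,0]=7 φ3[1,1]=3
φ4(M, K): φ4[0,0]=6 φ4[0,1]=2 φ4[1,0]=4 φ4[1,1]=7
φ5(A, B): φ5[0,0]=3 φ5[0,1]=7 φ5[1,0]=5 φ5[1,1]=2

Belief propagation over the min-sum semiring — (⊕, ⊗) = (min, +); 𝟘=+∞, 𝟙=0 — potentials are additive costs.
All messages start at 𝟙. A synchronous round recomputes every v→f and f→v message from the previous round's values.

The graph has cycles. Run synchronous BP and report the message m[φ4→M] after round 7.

init: all messages = 𝟙 over 2 values
r1 m[φ0→M] = [3, 1]
r1 m[φ0→B] = [1, 2]
r1 m[φ1→M] = [4, 3]
r1 m[φ1→K] = [3, 4]
r1 m[φ2→K] = [8, 4]
r1 m[φ2→A] = [5, 4]
r1 m[φ3→K] = [1, 3]
r1 m[φ3→A] = [1, 2]
r1 m[φ4→M] = [2, 4]
r1 m[φ4→K] = [4, 2]
r1 m[φ5→A] = [3, 2]
r1 m[φ5→B] = [3, 2]
r1 m[M→φ0] = [0, 0]
r1 m[M→φ1] = [0, 0]
r1 m[M→φ4] = [0, 0]
r1 m[K→φ1] = [0, 0]
r1 m[K→φ2] = [0, 0]
r1 m[K→φ3] = [0, 0]
r1 m[K→φ4] = [0, 0]
r1 m[A→φ2] = [0, 0]
r1 m[A→φ3] = [0, 0]
r1 m[A→φ5] = [0, 0]
r1 m[B→φ0] = [0, 0]
r1 m[B→φ5] = [0, 0]
r2 m[φ0→M] = [3, 1]
r2 m[φ0→B] = [1, 2]
r2 m[φ1→M] = [4, 3]
r2 m[φ1→K] = [3, 4]
r2 m[φ2→K] = [8, 4]
r2 m[φ2→A] = [5, 4]
r2 m[φ3→K] = [1, 3]
r2 m[φ3→A] = [1, 2]
r2 m[φ4→M] = [2, 4]
r2 m[φ4→K] = [4, 2]
r2 m[φ5→A] = [3, 2]
r2 m[φ5→B] = [3, 2]
r2 m[M→φ0] = [6, 7]
r2 m[M→φ1] = [5, 5]
r2 m[M→φ4] = [7, 4]
r2 m[K→φ1] = [13, 9]
r2 m[K→φ2] = [8, 9]
r2 m[K→φ3] = [15, 10]
r2 m[K→φ4] = [12, 11]
r2 m[A→φ2] = [4, 4]
r2 m[A→φ3] = [8, 6]
r2 m[A→φ5] = [6, 6]
r2 m[B→φ0] = [3, 2]
r2 m[B→φ5] = [1, 2]
r3 m[φ0→M] = [6, 4]
r3 m[φ0→B] = [8, 9]
r3 m[φ1→M] = [16, 13]
r3 m[φ1→K] = [8, 9]
r3 m[φ2→K] = [12, 8]
r3 m[φ2→A] = [14, 13]
r3 m[φ3→K] = [8, 9]
r3 m[φ3→A] = [16, 13]
r3 m[φ4→M] = [13, 16]
r3 m[φ4→K] = [8, 9]
r3 m[φ5→A] = [4, 4]
r3 m[φ5→B] = [9, 8]
r3 m[M→φ0] = [6, 7]
r3 m[M→φ1] = [5, 5]
r3 m[M→φ4] = [7, 4]
r3 m[K→φ1] = [13, 9]
r3 m[K→φ2] = [8, 9]
r3 m[K→φ3] = [15, 10]
r3 m[K→φ4] = [12, 11]
r3 m[A→φ2] = [4, 4]
r3 m[A→φ3] = [8, 6]
r3 m[A→φ5] = [6, 6]
r3 m[B→φ0] = [3, 2]
r3 m[B→φ5] = [1, 2]
r4 m[φ0→M] = [6, 4]
r4 m[φ0→B] = [8, 9]
r4 m[φ1→M] = [16, 13]
r4 m[φ1→K] = [8, 9]
r4 m[φ2→K] = [12, 8]
r4 m[φ2→A] = [14, 13]
r4 m[φ3→K] = [8, 9]
r4 m[φ3→A] = [16, 13]
r4 m[φ4→M] = [13, 16]
r4 m[φ4→K] = [8, 9]
r4 m[φ5→A] = [4, 4]
r4 m[φ5→B] = [9, 8]
r4 m[M→φ0] = [29, 29]
r4 m[M→φ1] = [19, 20]
r4 m[M→φ4] = [22, 17]
r4 m[K→φ1] = [28, 26]
r4 m[K→φ2] = [24, 27]
r4 m[K→φ3] = [28, 26]
r4 m[K→φ4] = [28, 26]
r4 m[A→φ2] = [20, 17]
r4 m[A→φ3] = [18, 17]
r4 m[A→φ5] = [30, 26]
r4 m[B→φ0] = [9, 8]
r4 m[B→φ5] = [8, 9]
r5 m[φ0→M] = [12, 10]
r5 m[φ0→B] = [30, 31]
r5 m[φ1→M] = [32, 30]
r5 m[φ1→K] = [23, 24]
r5 m[φ2→K] = [26, 21]
r5 m[φ2→A] = [32, 31]
r5 m[φ3→K] = [19, 20]
r5 m[φ3→A] = [29, 29]
r5 m[φ4→M] = [28, 32]
r5 m[φ4→K] = [21, 24]
r5 m[φ5→A] = [11, 11]
r5 m[φ5→B] = [31, 28]
r5 m[M→φ0] = [29, 29]
r5 m[M→φ1] = [19, 20]
r5 m[M→φ4] = [22, 17]
r5 m[K→φ1] = [28, 26]
r5 m[K→φ2] = [24, 27]
r5 m[K→φ3] = [28, 26]
r5 m[K→φ4] = [28, 26]
r5 m[A→φ2] = [20, 17]
r5 m[A→φ3] = [18, 17]
r5 m[A→φ5] = [30, 26]
r5 m[B→φ0] = [9, 8]
r5 m[B→φ5] = [8, 9]
r6 m[φ0→M] = [12, 10]
r6 m[φ0→B] = [30, 31]
r6 m[φ1→M] = [32, 30]
r6 m[φ1→K] = [23, 24]
r6 m[φ2→K] = [26, 21]
r6 m[φ2→A] = [32, 31]
r6 m[φ3→K] = [19, 20]
r6 m[φ3→A] = [29, 29]
r6 m[φ4→M] = [28, 32]
r6 m[φ4→K] = [21, 24]
r6 m[φ5→A] = [11, 11]
r6 m[φ5→B] = [31, 28]
r6 m[M→φ0] = [60, 62]
r6 m[M→φ1] = [40, 42]
r6 m[M→φ4] = [44, 40]
r6 m[K→φ1] = [66, 65]
r6 m[K→φ2] = [63, 68]
r6 m[K→φ3] = [70, 69]
r6 m[K→φ4] = [68, 65]
r6 m[A→φ2] = [40, 40]
r6 m[A→φ3] = [43, 42]
r6 m[A→φ5] = [61, 60]
r6 m[B→φ0] = [31, 28]
r6 m[B→φ5] = [30, 31]
r7 m[φ0→M] = [33, 30]
r7 m[φ0→B] = [63, 64]
r7 m[φ1→M] = [70, 69]
r7 m[φ1→K] = [44, 46]
r7 m[φ2→K] = [48, 44]
r7 m[φ2→A] = [71, 72]
r7 m[φ3→K] = [44, 45]
r7 m[φ3→A] = [71, 72]
r7 m[φ4→M] = [67, 72]
r7 m[φ4→K] = [44, 46]
r7 m[φ5→A] = [33, 33]
r7 m[φ5→B] = [64, 62]
r7 m[M→φ0] = [60, 62]
r7 m[M→φ1] = [40, 42]
r7 m[M→φ4] = [44, 40]
r7 m[K→φ1] = [66, 65]
r7 m[K→φ2] = [63, 68]
r7 m[K→φ3] = [70, 69]
r7 m[K→φ4] = [68, 65]
r7 m[A→φ2] = [40, 40]
r7 m[A→φ3] = [43, 42]
r7 m[A→φ5] = [61, 60]
r7 m[B→φ0] = [31, 28]
r7 m[B→φ5] = [30, 31]

message @ round 7 = [67, 72]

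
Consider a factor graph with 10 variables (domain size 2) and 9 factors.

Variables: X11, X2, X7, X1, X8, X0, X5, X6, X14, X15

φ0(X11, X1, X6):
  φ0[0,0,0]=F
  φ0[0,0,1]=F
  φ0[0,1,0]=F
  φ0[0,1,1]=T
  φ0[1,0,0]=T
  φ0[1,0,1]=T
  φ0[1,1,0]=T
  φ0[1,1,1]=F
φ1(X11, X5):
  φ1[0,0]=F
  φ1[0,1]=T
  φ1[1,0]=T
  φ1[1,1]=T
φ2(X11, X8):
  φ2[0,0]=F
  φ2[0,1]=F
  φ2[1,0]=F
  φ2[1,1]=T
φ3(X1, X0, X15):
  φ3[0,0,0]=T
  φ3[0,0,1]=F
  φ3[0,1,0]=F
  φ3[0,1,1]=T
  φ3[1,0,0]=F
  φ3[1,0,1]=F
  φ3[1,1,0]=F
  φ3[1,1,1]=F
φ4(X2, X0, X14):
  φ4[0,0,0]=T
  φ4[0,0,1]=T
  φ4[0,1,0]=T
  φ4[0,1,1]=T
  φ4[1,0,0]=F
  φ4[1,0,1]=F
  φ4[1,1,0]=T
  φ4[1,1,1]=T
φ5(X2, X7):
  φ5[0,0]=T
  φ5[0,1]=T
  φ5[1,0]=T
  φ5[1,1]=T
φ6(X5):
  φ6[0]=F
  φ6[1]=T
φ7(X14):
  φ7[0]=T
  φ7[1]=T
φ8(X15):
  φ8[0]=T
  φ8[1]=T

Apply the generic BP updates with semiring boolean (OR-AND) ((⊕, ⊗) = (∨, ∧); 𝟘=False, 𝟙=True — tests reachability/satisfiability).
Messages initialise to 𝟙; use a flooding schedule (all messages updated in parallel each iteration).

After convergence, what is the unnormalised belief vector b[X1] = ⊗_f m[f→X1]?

init: all messages = 𝟙 over 2 values
r1 m[φ0→X11] = [T, T]
r1 m[φ0→X1] = [T, T]
r1 m[φ0→X6] = [T, T]
r1 m[φ1→X11] = [T, T]
r1 m[φ1→X5] = [T, T]
r1 m[φ2→X11] = [F, T]
r1 m[φ2→X8] = [F, T]
r1 m[φ3→X1] = [T, F]
r1 m[φ3→X0] = [T, T]
r1 m[φ3→X15] = [T, T]
r1 m[φ4→X2] = [T, T]
r1 m[φ4→X0] = [T, T]
r1 m[φ4→X14] = [T, T]
r1 m[φ5→X2] = [T, T]
r1 m[φ5→X7] = [T, T]
r1 m[φ6→X5] = [F, T]
r1 m[φ7→X14] = [T, T]
r1 m[φ8→X15] = [T, T]
r1 m[X11→φ0] = [T, T]
r1 m[X11→φ1] = [T, T]
r1 m[X11→φ2] = [T, T]
r1 m[X2→φ4] = [T, T]
r1 m[X2→φ5] = [T, T]
r1 m[X7→φ5] = [T, T]
r1 m[X1→φ0] = [T, T]
r1 m[X1→φ3] = [T, T]
r1 m[X8→φ2] = [T, T]
r1 m[X0→φ3] = [T, T]
r1 m[X0→φ4] = [T, T]
r1 m[X5→φ1] = [T, T]
r1 m[X5→φ6] = [T, T]
r1 m[X6→φ0] = [T, T]
r1 m[X14→φ4] = [T, T]
r1 m[X14→φ7] = [T, T]
r1 m[X15→φ3] = [T, T]
r1 m[X15→φ8] = [T, T]
r2 m[φ0→X11] = [T, T]
r2 m[φ0→X1] = [T, T]
r2 m[φ0→X6] = [T, T]
r2 m[φ1→X11] = [T, T]
r2 m[φ1→X5] = [T, T]
r2 m[φ2→X11] = [F, T]
r2 m[φ2→X8] = [F, T]
r2 m[φ3→X1] = [T, F]
r2 m[φ3→X0] = [T, T]
r2 m[φ3→X15] = [T, T]
r2 m[φ4→X2] = [T, T]
r2 m[φ4→X0] = [T, T]
r2 m[φ4→X14] = [T, T]
r2 m[φ5→X2] = [T, T]
r2 m[φ5→X7] = [T, T]
r2 m[φ6→X5] = [F, T]
r2 m[φ7→X14] = [T, T]
r2 m[φ8→X15] = [T, T]
r2 m[X11→φ0] = [F, T]
r2 m[X11→φ1] = [F, T]
r2 m[X11→φ2] = [T, T]
r2 m[X2→φ4] = [T, T]
r2 m[X2→φ5] = [T, T]
r2 m[X7→φ5] = [T, T]
r2 m[X1→φ0] = [T, F]
r2 m[X1→φ3] = [T, T]
r2 m[X8→φ2] = [T, T]
r2 m[X0→φ3] = [T, T]
r2 m[X0→φ4] = [T, T]
r2 m[X5→φ1] = [F, T]
r2 m[X5→φ6] = [T, T]
r2 m[X6→φ0] = [T, T]
r2 m[X14→φ4] = [T, T]
r2 m[X14→φ7] = [T, T]
r2 m[X15→φ3] = [T, T]
r2 m[X15→φ8] = [T, T]
r3 m[φ0→X11] = [F, T]
r3 m[φ0→X1] = [T, T]
r3 m[φ0→X6] = [T, T]
r3 m[φ1→X11] = [T, T]
r3 m[φ1→X5] = [T, T]
r3 m[φ2→X11] = [F, T]
r3 m[φ2→X8] = [F, T]
r3 m[φ3→X1] = [T, F]
r3 m[φ3→X0] = [T, T]
r3 m[φ3→X15] = [T, T]
r3 m[φ4→X2] = [T, T]
r3 m[φ4→X0] = [T, T]
r3 m[φ4→X14] = [T, T]
r3 m[φ5→X2] = [T, T]
r3 m[φ5→X7] = [T, T]
r3 m[φ6→X5] = [F, T]
r3 m[φ7→X14] = [T, T]
r3 m[φ8→X15] = [T, T]
r3 m[X11→φ0] = [F, T]
r3 m[X11→φ1] = [F, T]
r3 m[X11→φ2] = [T, T]
r3 m[X2→φ4] = [T, T]
r3 m[X2→φ5] = [T, T]
r3 m[X7→φ5] = [T, T]
r3 m[X1→φ0] = [T, F]
r3 m[X1→φ3] = [T, T]
r3 m[X8→φ2] = [T, T]
r3 m[X0→φ3] = [T, T]
r3 m[X0→φ4] = [T, T]
r3 m[X5→φ1] = [F, T]
r3 m[X5→φ6] = [T, T]
r3 m[X6→φ0] = [T, T]
r3 m[X14→φ4] = [T, T]
r3 m[X14→φ7] = [T, T]
r3 m[X15→φ3] = [T, T]
r3 m[X15→φ8] = [T, T]
r4 m[φ0→X11] = [F, T]
r4 m[φ0→X1] = [T, T]
r4 m[φ0→X6] = [T, T]
r4 m[φ1→X11] = [T, T]
r4 m[φ1→X5] = [T, T]
r4 m[φ2→X11] = [F, T]
r4 m[φ2→X8] = [F, T]
r4 m[φ3→X1] = [T, F]
r4 m[φ3→X0] = [T, T]
r4 m[φ3→X15] = [T, T]
r4 m[φ4→X2] = [T, T]
r4 m[φ4→X0] = [T, T]
r4 m[φ4→X14] = [T, T]
r4 m[φ5→X2] = [T, T]
r4 m[φ5→X7] = [T, T]
r4 m[φ6→X5] = [F, T]
r4 m[φ7→X14] = [T, T]
r4 m[φ8→X15] = [T, T]
r4 m[X11→φ0] = [F, T]
r4 m[X11→φ1] = [F, T]
r4 m[X11→φ2] = [F, T]
r4 m[X2→φ4] = [T, T]
r4 m[X2→φ5] = [T, T]
r4 m[X7→φ5] = [T, T]
r4 m[X1→φ0] = [T, F]
r4 m[X1→φ3] = [T, T]
r4 m[X8→φ2] = [T, T]
r4 m[X0→φ3] = [T, T]
r4 m[X0→φ4] = [T, T]
r4 m[X5→φ1] = [F, T]
r4 m[X5→φ6] = [T, T]
r4 m[X6→φ0] = [T, T]
r4 m[X14→φ4] = [T, T]
r4 m[X14→φ7] = [T, T]
r4 m[X15→φ3] = [T, T]
r4 m[X15→φ8] = [T, T]
r5 m[φ0→X11] = [F, T]
r5 m[φ0→X1] = [T, T]
r5 m[φ0→X6] = [T, T]
r5 m[φ1→X11] = [T, T]
r5 m[φ1→X5] = [T, T]
r5 m[φ2→X11] = [F, T]
r5 m[φ2→X8] = [F, T]
r5 m[φ3→X1] = [T, F]
r5 m[φ3→X0] = [T, T]
r5 m[φ3→X15] = [T, T]
r5 m[φ4→X2] = [T, T]
r5 m[φ4→X0] = [T, T]
r5 m[φ4→X14] = [T, T]
r5 m[φ5→X2] = [T, T]
r5 m[φ5→X7] = [T, T]
r5 m[φ6→X5] = [F, T]
r5 m[φ7→X14] = [T, T]
r5 m[φ8→X15] = [T, T]
r5 m[X11→φ0] = [F, T]
r5 m[X11→φ1] = [F, T]
r5 m[X11→φ2] = [F, T]
r5 m[X2→φ4] = [T, T]
r5 m[X2→φ5] = [T, T]
r5 m[X7→φ5] = [T, T]
r5 m[X1→φ0] = [T, F]
r5 m[X1→φ3] = [T, T]
r5 m[X8→φ2] = [T, T]
r5 m[X0→φ3] = [T, T]
r5 m[X0→φ4] = [T, T]
r5 m[X5→φ1] = [F, T]
r5 m[X5→φ6] = [T, T]
r5 m[X6→φ0] = [T, T]
r5 m[X14→φ4] = [T, T]
r5 m[X14→φ7] = [T, T]
r5 m[X15→φ3] = [T, T]
r5 m[X15→φ8] = [T, T]
fixed point reached at round 5
b[X1] = ⊗ incoming = [T, F]

b[X1] = [T, F]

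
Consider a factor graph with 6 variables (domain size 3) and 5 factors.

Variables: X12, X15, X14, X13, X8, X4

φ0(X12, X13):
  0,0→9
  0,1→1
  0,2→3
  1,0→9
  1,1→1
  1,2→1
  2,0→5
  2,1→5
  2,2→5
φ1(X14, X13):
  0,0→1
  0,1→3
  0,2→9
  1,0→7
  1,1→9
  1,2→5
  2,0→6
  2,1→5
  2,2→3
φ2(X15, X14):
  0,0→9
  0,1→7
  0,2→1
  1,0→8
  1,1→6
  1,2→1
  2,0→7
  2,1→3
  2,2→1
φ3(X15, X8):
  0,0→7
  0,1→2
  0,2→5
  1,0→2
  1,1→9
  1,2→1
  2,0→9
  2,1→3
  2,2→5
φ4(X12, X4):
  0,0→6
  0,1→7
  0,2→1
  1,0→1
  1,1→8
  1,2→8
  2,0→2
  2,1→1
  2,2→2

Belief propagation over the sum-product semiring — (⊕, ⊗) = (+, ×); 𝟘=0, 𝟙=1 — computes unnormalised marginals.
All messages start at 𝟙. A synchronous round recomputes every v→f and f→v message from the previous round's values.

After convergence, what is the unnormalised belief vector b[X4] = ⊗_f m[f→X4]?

init: all messages = 𝟙 over 3 values
r1 m[φ0→X12] = [13, 11, 15]
r1 m[φ0→X13] = [23, 7, 9]
r1 m[φ1→X14] = [13, 21, 14]
r1 m[φ1→X13] = [14, 17, 17]
r1 m[φ2→X15] = [17, 15, 11]
r1 m[φ2→X14] = [24, 16, 3]
r1 m[φ3→X15] = [14, 12, 17]
r1 m[φ3→X8] = [18, 14, 11]
r1 m[φ4→X12] = [14, 17, 5]
r1 m[φ4→X4] = [9, 16, 11]
r1 m[X12→φ0] = [1, 1, 1]
r1 m[X12→φ4] = [1, 1, 1]
r1 m[X15→φ2] = [1, 1, 1]
r1 m[X15→φ3] = [1, 1, 1]
r1 m[X14→φ1] = [1, 1, 1]
r1 m[X14→φ2] = [1, 1, 1]
r1 m[X13→φ0] = [1, 1, 1]
r1 m[X13→φ1] = [1, 1, 1]
r1 m[X8→φ3] = [1, 1, 1]
r1 m[X4→φ4] = [1, 1, 1]
r2 m[φ0→X12] = [13, 11, 15]
r2 m[φ0→X13] = [23, 7, 9]
r2 m[φ1→X14] = [13, 21, 14]
r2 m[φ1→X13] = [14, 17, 17]
r2 m[φ2→X15] = [17, 15, 11]
r2 m[φ2→X14] = [24, 16, 3]
r2 m[φ3→X15] = [14, 12, 17]
r2 m[φ3→X8] = [18, 14, 11]
r2 m[φ4→X12] = [14, 17, 5]
r2 m[φ4→X4] = [9, 16, 11]
r2 m[X12→φ0] = [14, 17, 5]
r2 m[X12→φ4] = [13, 11, 15]
r2 m[X15→φ2] = [14, 12, 17]
r2 m[X15→φ3] = [17, 15, 11]
r2 m[X14→φ1] = [24, 16, 3]
r2 m[X14→φ2] = [13, 21, 14]
r2 m[X13→φ0] = [14, 17, 17]
r2 m[X13→φ1] = [23, 7, 9]
r2 m[X8→φ3] = [1, 1, 1]
r2 m[X4→φ4] = [1, 1, 1]
r3 m[φ0→X12] = [194, 160, 240]
r3 m[φ0→X13] = [304, 56, 84]
r3 m[φ1→X14] = [125, 269, 200]
r3 m[φ1→X13] = [154, 231, 305]
r3 m[φ2→X15] = [278, 244, 168]
r3 m[φ2→X14] = [341, 221, 43]
r3 m[φ3→X15] = [14, 12, 17]
r3 m[φ3→X8] = [248, 202, 155]
r3 m[φ4→X12] = [14, 17, 5]
r3 m[φ4→X4] = [119, 194, 131]
r3 m[X12→φ0] = [14, 17, 5]
r3 m[X12→φ4] = [13, 11, 15]
r3 m[X15→φ2] = [14, 12, 17]
r3 m[X15→φ3] = [17, 15, 11]
r3 m[X14→φ1] = [24, 16, 3]
r3 m[X14→φ2] = [13, 21, 14]
r3 m[X13→φ0] = [14, 17, 17]
r3 m[X13→φ1] = [23, 7, 9]
r3 m[X8→φ3] = [1, 1, 1]
r3 m[X4→φ4] = [1, 1, 1]
r4 m[φ0→X12] = [194, 160, 240]
r4 m[φ0→X13] = [304, 56, 84]
r4 m[φ1→X14] = [125, 269, 200]
r4 m[φ1→X13] = [154, 231, 305]
r4 m[φ2→X15] = [278, 244, 168]
r4 m[φ2→X14] = [341, 221, 43]
r4 m[φ3→X15] = [14, 12, 17]
r4 m[φ3→X8] = [248, 202, 155]
r4 m[φ4→X12] = [14, 17, 5]
r4 m[φ4→X4] = [119, 194, 131]
r4 m[X12→φ0] = [14, 17, 5]
r4 m[X12→φ4] = [194, 160, 240]
r4 m[X15→φ2] = [14, 12, 17]
r4 m[X15→φ3] = [278, 244, 168]
r4 m[X14→φ1] = [341, 221, 43]
r4 m[X14→φ2] = [125, 269, 200]
r4 m[X13→φ0] = [154, 231, 305]
r4 m[X13→φ1] = [304, 56, 84]
r4 m[X8→φ3] = [1, 1, 1]
r4 m[X4→φ4] = [1, 1, 1]
r5 m[φ0→X12] = [2532, 1922, 3450]
r5 m[φ0→X13] = [304, 56, 84]
r5 m[φ1→X14] = [1228, 3052, 2356]
r5 m[φ1→X13] = [2146, 3227, 4303]
r5 m[φ2→X15] = [3208, 2814, 1882]
r5 m[φ2→X14] = [341, 221, 43]
r5 m[φ3→X15] = [14, 12, 17]
r5 m[φ3→X8] = [3946, 3256, 2474]
r5 m[φ4→X12] = [14, 17, 5]
r5 m[φ4→X4] = [1804, 2878, 1954]
r5 m[X12→φ0] = [14, 17, 5]
r5 m[X12→φ4] = [194, 160, 240]
r5 m[X15→φ2] = [14, 12, 17]
r5 m[X15→φ3] = [278, 244, 168]
r5 m[X14→φ1] = [341, 221, 43]
r5 m[X14→φ2] = [125, 269, 200]
r5 m[X13→φ0] = [154, 231, 305]
r5 m[X13→φ1] = [304, 56, 84]
r5 m[X8→φ3] = [1, 1, 1]
r5 m[X4→φ4] = [1, 1, 1]
r6 m[φ0→X12] = [2532, 1922, 3450]
r6 m[φ0→X13] = [304, 56, 84]
r6 m[φ1→X14] = [1228, 3052, 2356]
r6 m[φ1→X13] = [2146, 3227, 4303]
r6 m[φ2→X15] = [3208, 2814, 1882]
r6 m[φ2→X14] = [341, 221, 43]
r6 m[φ3→X15] = [14, 12, 17]
r6 m[φ3→X8] = [3946, 3256, 2474]
r6 m[φ4→X12] = [14, 17, 5]
r6 m[φ4→X4] = [1804, 2878, 1954]
r6 m[X12→φ0] = [14, 17, 5]
r6 m[X12→φ4] = [2532, 1922, 3450]
r6 m[X15→φ2] = [14, 12, 17]
r6 m[X15→φ3] = [3208, 2814, 1882]
r6 m[X14→φ1] = [341, 221, 43]
r6 m[X14→φ2] = [1228, 3052, 2356]
r6 m[X13→φ0] = [2146, 3227, 4303]
r6 m[X13→φ1] = [304, 56, 84]
r6 m[X8→φ3] = [1, 1, 1]
r6 m[X4→φ4] = [1, 1, 1]
r7 m[φ0→X12] = [35450, 26844, 48380]
r7 m[φ0→X13] = [304, 56, 84]
r7 m[φ1→X14] = [1228, 3052, 2356]
r7 m[φ1→X13] = [2146, 3227, 4303]
r7 m[φ2→X15] = [34772, 30492, 20108]
r7 m[φ2→X14] = [341, 221, 43]
r7 m[φ3→X15] = [14, 12, 17]
r7 m[φ3→X8] = [45022, 37388, 28264]
r7 m[φ4→X12] = [14, 17, 5]
r7 m[φ4→X4] = [24014, 36550, 24808]
r7 m[X12→φ0] = [14, 17, 5]
r7 m[X12→φ4] = [2532, 1922, 3450]
r7 m[X15→φ2] = [14, 12, 17]
r7 m[X15→φ3] = [3208, 2814, 1882]
r7 m[X14→φ1] = [341, 221, 43]
r7 m[X14→φ2] = [1228, 3052, 2356]
r7 m[X13→φ0] = [2146, 3227, 4303]
r7 m[X13→φ1] = [304, 56, 84]
r7 m[X8→φ3] = [1, 1, 1]
r7 m[X4→φ4] = [1, 1, 1]
r8 m[φ0→X12] = [35450, 26844, 48380]
r8 m[φ0→X13] = [304, 56, 84]
r8 m[φ1→X14] = [1228, 3052, 2356]
r8 m[φ1→X13] = [2146, 3227, 4303]
r8 m[φ2→X15] = [34772, 30492, 20108]
r8 m[φ2→X14] = [341, 221, 43]
r8 m[φ3→X15] = [14, 12, 17]
r8 m[φ3→X8] = [45022, 37388, 28264]
r8 m[φ4→X12] = [14, 17, 5]
r8 m[φ4→X4] = [24014, 36550, 24808]
r8 m[X12→φ0] = [14, 17, 5]
r8 m[X12→φ4] = [35450, 26844, 48380]
r8 m[X15→φ2] = [14, 12, 17]
r8 m[X15→φ3] = [34772, 30492, 20108]
r8 m[X14→φ1] = [341, 221, 43]
r8 m[X14→φ2] = [1228, 3052, 2356]
r8 m[X13→φ0] = [2146, 3227, 4303]
r8 m[X13→φ1] = [304, 56, 84]
r8 m[X8→φ3] = [1, 1, 1]
r8 m[X4→φ4] = [1, 1, 1]
r9 m[φ0→X12] = [35450, 26844, 48380]
r9 m[φ0→X13] = [304, 56, 84]
r9 m[φ1→X14] = [1228, 3052, 2356]
r9 m[φ1→X13] = [2146, 3227, 4303]
r9 m[φ2→X15] = [34772, 30492, 20108]
r9 m[φ2→X14] = [341, 221, 43]
r9 m[φ3→X15] = [14, 12, 17]
r9 m[φ3→X8] = [485360, 404296, 304892]
r9 m[φ4→X12] = [14, 17, 5]
r9 m[φ4→X4] = [336304, 511282, 346962]
r9 m[X12→φ0] = [14, 17, 5]
r9 m[X12→φ4] = [35450, 26844, 48380]
r9 m[X15→φ2] = [14, 12, 17]
r9 m[X15→φ3] = [34772, 30492, 20108]
r9 m[X14→φ1] = [341, 221, 43]
r9 m[X14→φ2] = [1228, 3052, 2356]
r9 m[X13→φ0] = [2146, 3227, 4303]
r9 m[X13→φ1] = [304, 56, 84]
r9 m[X8→φ3] = [1, 1, 1]
r9 m[X4→φ4] = [1, 1, 1]
r10 m[φ0→X12] = [35450, 26844, 48380]
r10 m[φ0→X13] = [304, 56, 84]
r10 m[φ1→X14] = [1228, 3052, 2356]
r10 m[φ1→X13] = [2146, 3227, 4303]
r10 m[φ2→X15] = [34772, 30492, 20108]
r10 m[φ2→X14] = [341, 221, 43]
r10 m[φ3→X15] = [14, 12, 17]
r10 m[φ3→X8] = [485360, 404296, 304892]
r10 m[φ4→X12] = [14, 17, 5]
r10 m[φ4→X4] = [336304, 511282, 346962]
r10 m[X12→φ0] = [14, 17, 5]
r10 m[X12→φ4] = [35450, 26844, 48380]
r10 m[X15→φ2] = [14, 12, 17]
r10 m[X15→φ3] = [34772, 30492, 20108]
r10 m[X14→φ1] = [341, 221, 43]
r10 m[X14→φ2] = [1228, 3052, 2356]
r10 m[X13→φ0] = [2146, 3227, 4303]
r10 m[X13→φ1] = [304, 56, 84]
r10 m[X8→φ3] = [1, 1, 1]
r10 m[X4→φ4] = [1, 1, 1]
fixed point reached at round 10
b[X4] = ⊗ incoming = [336304, 511282, 346962]

b[X4] = [336304, 511282, 346962]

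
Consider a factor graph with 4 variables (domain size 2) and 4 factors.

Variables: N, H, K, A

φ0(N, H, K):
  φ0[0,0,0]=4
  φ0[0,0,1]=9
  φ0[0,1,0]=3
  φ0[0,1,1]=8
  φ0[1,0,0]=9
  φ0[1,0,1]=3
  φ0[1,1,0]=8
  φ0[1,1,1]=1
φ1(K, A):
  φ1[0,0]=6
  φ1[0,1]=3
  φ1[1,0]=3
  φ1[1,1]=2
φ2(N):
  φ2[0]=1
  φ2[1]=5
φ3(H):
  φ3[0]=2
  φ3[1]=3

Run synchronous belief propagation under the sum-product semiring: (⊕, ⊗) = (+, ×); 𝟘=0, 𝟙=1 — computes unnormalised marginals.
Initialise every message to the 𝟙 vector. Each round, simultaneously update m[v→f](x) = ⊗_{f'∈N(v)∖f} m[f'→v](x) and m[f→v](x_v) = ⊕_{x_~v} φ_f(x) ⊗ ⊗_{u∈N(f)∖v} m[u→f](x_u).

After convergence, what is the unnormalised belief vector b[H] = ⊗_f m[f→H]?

init: all messages = 𝟙 over 2 values
r1 m[φ0→N] = [24, 21]
r1 m[φ0→H] = [25, 20]
r1 m[φ0→K] = [24, 21]
r1 m[φ1→K] = [9, 5]
r1 m[φ1→A] = [9, 5]
r1 m[φ2→N] = [1, 5]
r1 m[φ3→H] = [2, 3]
r1 m[N→φ0] = [1, 1]
r1 m[N→φ2] = [1, 1]
r1 m[H→φ0] = [1, 1]
r1 m[H→φ3] = [1, 1]
r1 m[K→φ0] = [1, 1]
r1 m[K→φ1] = [1, 1]
r1 m[A→φ1] = [1, 1]
r2 m[φ0→N] = [24, 21]
r2 m[φ0→H] = [25, 20]
r2 m[φ0→K] = [24, 21]
r2 m[φ1→K] = [9, 5]
r2 m[φ1→A] = [9, 5]
r2 m[φ2→N] = [1, 5]
r2 m[φ3→H] = [2, 3]
r2 m[N→φ0] = [1, 5]
r2 m[N→φ2] = [24, 21]
r2 m[H→φ0] = [2, 3]
r2 m[H→φ3] = [25, 20]
r2 m[K→φ0] = [9, 5]
r2 m[K→φ1] = [24, 21]
r2 m[A→φ1] = [1, 1]
r3 m[φ0→N] = [363, 423]
r3 m[φ0→H] = [561, 452]
r3 m[φ0→K] = [227, 87]
r3 m[φ1→K] = [9, 5]
r3 m[φ1→A] = [207, 114]
r3 m[φ2→N] = [1, 5]
r3 m[φ3→H] = [2, 3]
r3 m[N→φ0] = [1, 5]
r3 m[N→φ2] = [24, 21]
r3 m[H→φ0] = [2, 3]
r3 m[H→φ3] = [25, 20]
r3 m[K→φ0] = [9, 5]
r3 m[K→φ1] = [24, 21]
r3 m[A→φ1] = [1, 1]
r4 m[φ0→N] = [363, 423]
r4 m[φ0→H] = [561, 452]
r4 m[φ0→K] = [227, 87]
r4 m[φ1→K] = [9, 5]
r4 m[φ1→A] = [207, 114]
r4 m[φ2→N] = [1, 5]
r4 m[φ3→H] = [2, 3]
r4 m[N→φ0] = [1, 5]
r4 m[N→φ2] = [363, 423]
r4 m[H→φ0] = [2, 3]
r4 m[H→φ3] = [561, 452]
r4 m[K→φ0] = [9, 5]
r4 m[K→φ1] = [227, 87]
r4 m[A→φ1] = [1, 1]
r5 m[φ0→N] = [363, 423]
r5 m[φ0→H] = [561, 452]
r5 m[φ0→K] = [227, 87]
r5 m[φ1→K] = [9, 5]
r5 m[φ1→A] = [1623, 855]
r5 m[φ2→N] = [1, 5]
r5 m[φ3→H] = [2, 3]
r5 m[N→φ0] = [1, 5]
r5 m[N→φ2] = [363, 423]
r5 m[H→φ0] = [2, 3]
r5 m[H→φ3] = [561, 452]
r5 m[K→φ0] = [9, 5]
r5 m[K→φ1] = [227, 87]
r5 m[A→φ1] = [1, 1]
r6 m[φ0→N] = [363, 423]
r6 m[φ0→H] = [561, 452]
r6 m[φ0→K] = [227, 87]
r6 m[φ1→K] = [9, 5]
r6 m[φ1→A] = [1623, 855]
r6 m[φ2→N] = [1, 5]
r6 m[φ3→H] = [2, 3]
r6 m[N→φ0] = [1, 5]
r6 m[N→φ2] = [363, 423]
r6 m[H→φ0] = [2, 3]
r6 m[H→φ3] = [561, 452]
r6 m[K→φ0] = [9, 5]
r6 m[K→φ1] = [227, 87]
r6 m[A→φ1] = [1, 1]
fixed point reached at round 6
b[H] = ⊗ incoming = [1122, 1356]

b[H] = [1122, 1356]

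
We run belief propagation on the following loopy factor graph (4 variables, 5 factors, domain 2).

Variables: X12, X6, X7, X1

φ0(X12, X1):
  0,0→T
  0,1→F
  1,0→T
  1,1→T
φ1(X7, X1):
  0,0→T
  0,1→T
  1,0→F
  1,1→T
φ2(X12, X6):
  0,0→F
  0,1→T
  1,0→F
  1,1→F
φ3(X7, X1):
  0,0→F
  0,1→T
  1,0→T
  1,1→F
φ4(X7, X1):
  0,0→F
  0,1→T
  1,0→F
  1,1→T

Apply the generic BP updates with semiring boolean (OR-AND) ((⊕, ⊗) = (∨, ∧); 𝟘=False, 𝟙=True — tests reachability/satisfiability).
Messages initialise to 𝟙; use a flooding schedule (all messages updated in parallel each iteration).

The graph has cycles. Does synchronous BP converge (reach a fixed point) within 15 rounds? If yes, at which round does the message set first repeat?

init: all messages = 𝟙 over 2 values
r1 m[φ0→X12] = [T, T]
r1 m[φ0→X1] = [T, T]
r1 m[φ1→X7] = [T, T]
r1 m[φ1→X1] = [T, T]
r1 m[φ2→X12] = [T, F]
r1 m[φ2→X6] = [F, T]
r1 m[φ3→X7] = [T, T]
r1 m[φ3→X1] = [T, T]
r1 m[φ4→X7] = [T, T]
r1 m[φ4→X1] = [F, T]
r1 m[X12→φ0] = [T, T]
r1 m[X12→φ2] = [T, T]
r1 m[X6→φ2] = [T, T]
r1 m[X7→φ1] = [T, T]
r1 m[X7→φ3] = [T, T]
r1 m[X7→φ4] = [T, T]
r1 m[X1→φ0] = [T, T]
r1 m[X1→φ1] = [T, T]
r1 m[X1→φ3] = [T, T]
r1 m[X1→φ4] = [T, T]
r2 m[φ0→X12] = [T, T]
r2 m[φ0→X1] = [T, T]
r2 m[φ1→X7] = [T, T]
r2 m[φ1→X1] = [T, T]
r2 m[φ2→X12] = [T, F]
r2 m[φ2→X6] = [F, T]
r2 m[φ3→X7] = [T, T]
r2 m[φ3→X1] = [T, T]
r2 m[φ4→X7] = [T, T]
r2 m[φ4→X1] = [F, T]
r2 m[X12→φ0] = [T, F]
r2 m[X12→φ2] = [T, T]
r2 m[X6→φ2] = [T, T]
r2 m[X7→φ1] = [T, T]
r2 m[X7→φ3] = [T, T]
r2 m[X7→φ4] = [T, T]
r2 m[X1→φ0] = [F, T]
r2 m[X1→φ1] = [F, T]
r2 m[X1→φ3] = [F, T]
r2 m[X1→φ4] = [T, T]
r3 m[φ0→X12] = [F, T]
r3 m[φ0→X1] = [T, F]
r3 m[φ1→X7] = [T, T]
r3 m[φ1→X1] = [T, T]
r3 m[φ2→X12] = [T, F]
r3 m[φ2→X6] = [F, T]
r3 m[φ3→X7] = [T, F]
r3 m[φ3→X1] = [T, T]
r3 m[φ4→X7] = [T, T]
r3 m[φ4→X1] = [F, T]
r3 m[X12→φ0] = [T, F]
r3 m[X12→φ2] = [T, T]
r3 m[X6→φ2] = [T, T]
r3 m[X7→φ1] = [T, T]
r3 m[X7→φ3] = [T, T]
r3 m[X7→φ4] = [T, T]
r3 m[X1→φ0] = [F, T]
r3 m[X1→φ1] = [F, T]
r3 m[X1→φ3] = [F, T]
r3 m[X1→φ4] = [T, T]
r4 m[φ0→X12] = [F, T]
r4 m[φ0→X1] = [T, F]
r4 m[φ1→X7] = [T, T]
r4 m[φ1→X1] = [T, T]
r4 m[φ2→X12] = [T, F]
r4 m[φ2→X6] = [F, T]
r4 m[φ3→X7] = [T, F]
r4 m[φ3→X1] = [T, T]
r4 m[φ4→X7] = [T, T]
r4 m[φ4→X1] = [F, T]
r4 m[X12→φ0] = [T, F]
r4 m[X12→φ2] = [F, T]
r4 m[X6→φ2] = [T, T]
r4 m[X7→φ1] = [T, F]
r4 m[X7→φ3] = [T, T]
r4 m[X7→φ4] = [T, F]
r4 m[X1→φ0] = [F, T]
r4 m[X1→φ1] = [F, F]
r4 m[X1→φ3] = [F, F]
r4 m[X1→φ4] = [T, F]
r5 m[φ0→X12] = [F, T]
r5 m[φ0→X1] = [T, F]
r5 m[φ1→X7] = [F, F]
r5 m[φ1→X1] = [T, T]
r5 m[φ2→X12] = [T, F]
r5 m[φ2→X6] = [F, F]
r5 m[φ3→X7] = [F, F]
r5 m[φ3→X1] = [T, T]
r5 m[φ4→X7] = [F, F]
r5 m[φ4→X1] = [F, T]
r5 m[X12→φ0] = [T, F]
r5 m[X12→φ2] = [F, T]
r5 m[X6→φ2] = [T, T]
r5 m[X7→φ1] = [T, F]
r5 m[X7→φ3] = [T, T]
r5 m[X7→φ4] = [T, F]
r5 m[X1→φ0] = [F, T]
r5 m[X1→φ1] = [F, F]
r5 m[X1→φ3] = [F, F]
r5 m[X1→φ4] = [T, F]
r6 m[φ0→X12] = [F, T]
r6 m[φ0→X1] = [T, F]
r6 m[φ1→X7] = [F, F]
r6 m[φ1→X1] = [T, T]
r6 m[φ2→X12] = [T, F]
r6 m[φ2→X6] = [F, F]
r6 m[φ3→X7] = [F, F]
r6 m[φ3→X1] = [T, T]
r6 m[φ4→X7] = [F, F]
r6 m[φ4→X1] = [F, T]
r6 m[X12→φ0] = [T, F]
r6 m[X12→φ2] = [F, T]
r6 m[X6→φ2] = [T, T]
r6 m[X7→φ1] = [F, F]
r6 m[X7→φ3] = [F, F]
r6 m[X7→φ4] = [F, F]
r6 m[X1→φ0] = [F, T]
r6 m[X1→φ1] = [F, F]
r6 m[X1→φ3] = [F, F]
r6 m[X1→φ4] = [T, F]
r7 m[φ0→X12] = [F, T]
r7 m[φ0→X1] = [T, F]
r7 m[φ1→X7] = [F, F]
r7 m[φ1→X1] = [F, F]
r7 m[φ2→X12] = [T, F]
r7 m[φ2→X6] = [F, F]
r7 m[φ3→X7] = [F, F]
r7 m[φ3→X1] = [F, F]
r7 m[φ4→X7] = [F, F]
r7 m[φ4→X1] = [F, F]
r7 m[X12→φ0] = [T, F]
r7 m[X12→φ2] = [F, T]
r7 m[X6→φ2] = [T, T]
r7 m[X7→φ1] = [F, F]
r7 m[X7→φ3] = [F, F]
r7 m[X7→φ4] = [F, F]
r7 m[X1→φ0] = [F, T]
r7 m[X1→φ1] = [F, F]
r7 m[X1→φ3] = [F, F]
r7 m[X1→φ4] = [T, F]
r8 m[φ0→X12] = [F, T]
r8 m[φ0→X1] = [T, F]
r8 m[φ1→X7] = [F, F]
r8 m[φ1→X1] = [F, F]
r8 m[φ2→X12] = [T, F]
r8 m[φ2→X6] = [F, F]
r8 m[φ3→X7] = [F, F]
r8 m[φ3→X1] = [F, F]
r8 m[φ4→X7] = [F, F]
r8 m[φ4→X1] = [F, F]
r8 m[X12→φ0] = [T, F]
r8 m[X12→φ2] = [F, T]
r8 m[X6→φ2] = [T, T]
r8 m[X7→φ1] = [F, F]
r8 m[X7→φ3] = [F, F]
r8 m[X7→φ4] = [F, F]
r8 m[X1→φ0] = [F, F]
r8 m[X1→φ1] = [F, F]
r8 m[X1→φ3] = [F, F]
r8 m[X1→φ4] = [F, F]
r9 m[φ0→X12] = [F, F]
r9 m[φ0→X1] = [T, F]
r9 m[φ1→X7] = [F, F]
r9 m[φ1→X1] = [F, F]
r9 m[φ2→X12] = [T, F]
r9 m[φ2→X6] = [F, F]
r9 m[φ3→X7] = [F, F]
r9 m[φ3→X1] = [F, F]
r9 m[φ4→X7] = [F, F]
r9 m[φ4→X1] = [F, F]
r9 m[X12→φ0] = [T, F]
r9 m[X12→φ2] = [F, T]
r9 m[X6→φ2] = [T, T]
r9 m[X7→φ1] = [F, F]
r9 m[X7→φ3] = [F, F]
r9 m[X7→φ4] = [F, F]
r9 m[X1→φ0] = [F, F]
r9 m[X1→φ1] = [F, F]
r9 m[X1→φ3] = [F, F]
r9 m[X1→φ4] = [F, F]
r10 m[φ0→X12] = [F, F]
r10 m[φ0→X1] = [T, F]
r10 m[φ1→X7] = [F, F]
r10 m[φ1→X1] = [F, F]
r10 m[φ2→X12] = [T, F]
r10 m[φ2→X6] = [F, F]
r10 m[φ3→X7] = [F, F]
r10 m[φ3→X1] = [F, F]
r10 m[φ4→X7] = [F, F]
r10 m[φ4→X1] = [F, F]
r10 m[X12→φ0] = [T, F]
r10 m[X12→φ2] = [F, F]
r10 m[X6→φ2] = [T, T]
r10 m[X7→φ1] = [F, F]
r10 m[X7→φ3] = [F, F]
r10 m[X7→φ4] = [F, F]
r10 m[X1→φ0] = [F, F]
r10 m[X1→φ1] = [F, F]
r10 m[X1→φ3] = [F, F]
r10 m[X1→φ4] = [F, F]
r11 m[φ0→X12] = [F, F]
r11 m[φ0→X1] = [T, F]
r11 m[φ1→X7] = [F, F]
r11 m[φ1→X1] = [F, F]
r11 m[φ2→X12] = [T, F]
r11 m[φ2→X6] = [F, F]
r11 m[φ3→X7] = [F, F]
r11 m[φ3→X1] = [F, F]
r11 m[φ4→X7] = [F, F]
r11 m[φ4→X1] = [F, F]
r11 m[X12→φ0] = [T, F]
r11 m[X12→φ2] = [F, F]
r11 m[X6→φ2] = [T, T]
r11 m[X7→φ1] = [F, F]
r11 m[X7→φ3] = [F, F]
r11 m[X7→φ4] = [F, F]
r11 m[X1→φ0] = [F, F]
r11 m[X1→φ1] = [F, F]
r11 m[X1→φ3] = [F, F]
r11 m[X1→φ4] = [F, F]
fixed point reached at round 11
messages reach a fixed point at round 11

CONVERGED at round 11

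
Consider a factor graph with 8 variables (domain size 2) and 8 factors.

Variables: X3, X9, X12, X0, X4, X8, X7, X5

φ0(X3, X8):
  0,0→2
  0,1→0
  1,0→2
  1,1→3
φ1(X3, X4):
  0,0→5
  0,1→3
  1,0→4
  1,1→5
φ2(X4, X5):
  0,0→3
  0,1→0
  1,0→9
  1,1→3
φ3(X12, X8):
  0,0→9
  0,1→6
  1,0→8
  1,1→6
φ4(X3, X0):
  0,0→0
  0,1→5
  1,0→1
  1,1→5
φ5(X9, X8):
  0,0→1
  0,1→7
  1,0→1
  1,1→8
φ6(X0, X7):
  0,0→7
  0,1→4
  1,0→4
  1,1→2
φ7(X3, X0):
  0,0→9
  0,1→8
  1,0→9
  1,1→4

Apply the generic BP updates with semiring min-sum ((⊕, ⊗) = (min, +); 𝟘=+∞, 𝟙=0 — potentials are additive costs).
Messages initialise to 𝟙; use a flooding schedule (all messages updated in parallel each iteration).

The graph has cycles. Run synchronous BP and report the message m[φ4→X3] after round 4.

message @ round 4 = [11, 11]

init: all messages = 𝟙 over 2 values
r1 m[φ0→X3] = [0, 2]
r1 m[φ0→X8] = [2, 0]
r1 m[φ1→X3] = [3, 4]
r1 m[φ1→X4] = [4, 3]
r1 m[φ2→X4] = [0, 3]
r1 m[φ2→X5] = [3, 0]
r1 m[φ3→X12] = [6, 6]
r1 m[φ3→X8] = [8, 6]
r1 m[φ4→X3] = [0, 1]
r1 m[φ4→X0] = [0, 5]
r1 m[φ5→X9] = [1, 1]
r1 m[φ5→X8] = [1, 7]
r1 m[φ6→X0] = [4, 2]
r1 m[φ6→X7] = [4, 2]
r1 m[φ7→X3] = [8, 4]
r1 m[φ7→X0] = [9, 4]
r1 m[X3→φ0] = [0, 0]
r1 m[X3→φ1] = [0, 0]
r1 m[X3→φ4] = [0, 0]
r1 m[X3→φ7] = [0, 0]
r1 m[X9→φ5] = [0, 0]
r1 m[X12→φ3] = [0, 0]
r1 m[X0→φ4] = [0, 0]
r1 m[X0→φ6] = [0, 0]
r1 m[X0→φ7] = [0, 0]
r1 m[X4→φ1] = [0, 0]
r1 m[X4→φ2] = [0, 0]
r1 m[X8→φ0] = [0, 0]
r1 m[X8→φ3] = [0, 0]
r1 m[X8→φ5] = [0, 0]
r1 m[X7→φ6] = [0, 0]
r1 m[X5→φ2] = [0, 0]
r2 m[φ0→X3] = [0, 2]
r2 m[φ0→X8] = [2, 0]
r2 m[φ1→X3] = [3, 4]
r2 m[φ1→X4] = [4, 3]
r2 m[φ2→X4] = [0, 3]
r2 m[φ2→X5] = [3, 0]
r2 m[φ3→X12] = [6, 6]
r2 m[φ3→X8] = [8, 6]
r2 m[φ4→X3] = [0, 1]
r2 m[φ4→X0] = [0, 5]
r2 m[φ5→X9] = [1, 1]
r2 m[φ5→X8] = [1, 7]
r2 m[φ6→X0] = [4, 2]
r2 m[φ6→X7] = [4, 2]
r2 m[φ7→X3] = [8, 4]
r2 m[φ7→X0] = [9, 4]
r2 m[X3→φ0] = [11, 9]
r2 m[X3→φ1] = [8, 7]
r2 m[X3→φ4] = [11, 10]
r2 m[X3→φ7] = [3, 7]
r2 m[X9→φ5] = [0, 0]
r2 m[X12→φ3] = [0, 0]
r2 m[X0→φ4] = [13, 6]
r2 m[X0→φ6] = [9, 9]
r2 m[X0→φ7] = [4, 7]
r2 m[X4→φ1] = [0, 3]
r2 m[X4→φ2] = [4, 3]
r2 m[X8→φ0] = [9, 13]
r2 m[X8→φ3] = [3, 7]
r2 m[X8→φ5] = [10, 6]
r2 m[X7→φ6] = [0, 0]
r2 m[X5→φ2] = [0, 0]
r3 m[φ0→X3] = [11, 11]
r3 m[φ0→X8] = [11, 11]
r3 m[φ1→X3] = [5, 4]
r3 m[φ1→X4] = [11, 11]
r3 m[φ2→X4] = [0, 3]
r3 m[φ2→X5] = [7, 4]
r3 m[φ3→X12] = [12, 11]
r3 m[φ3→X8] = [8, 6]
r3 m[φ4→X3] = [11, 11]
r3 m[φ4→X0] = [11, 15]
r3 m[φ5→X9] = [11, 11]
r3 m[φ5→X8] = [1, 7]
r3 m[φ6→X0] = [4, 2]
r3 m[φ6→X7] = [13, 11]
r3 m[φ7→X3] = [13, 11]
r3 m[φ7→X0] = [12, 11]
r3 m[X3→φ0] = [11, 9]
r3 m[X3→φ1] = [8, 7]
r3 m[X3→φ4] = [11, 10]
r3 m[X3→φ7] = [3, 7]
r3 m[X9→φ5] = [0, 0]
r3 m[X12→φ3] = [0, 0]
r3 m[X0→φ4] = [13, 6]
r3 m[X0→φ6] = [9, 9]
r3 m[X0→φ7] = [4, 7]
r3 m[X4→φ1] = [0, 3]
r3 m[X4→φ2] = [4, 3]
r3 m[X8→φ0] = [9, 13]
r3 m[X8→φ3] = [3, 7]
r3 m[X8→φ5] = [10, 6]
r3 m[X7→φ6] = [0, 0]
r3 m[X5→φ2] = [0, 0]
r4 m[φ0→X3] = [11, 11]
r4 m[φ0→X8] = [11, 11]
r4 m[φ1→X3] = [5, 4]
r4 m[φ1→X4] = [11, 11]
r4 m[φ2→X4] = [0, 3]
r4 m[φ2→X5] = [7, 4]
r4 m[φ3→X12] = [12, 11]
r4 m[φ3→X8] = [8, 6]
r4 m[φ4→X3] = [11, 11]
r4 m[φ4→X0] = [11, 15]
r4 m[φ5→X9] = [11, 11]
r4 m[φ5→X8] = [1, 7]
r4 m[φ6→X0] = [4, 2]
r4 m[φ6→X7] = [13, 11]
r4 m[φ7→X3] = [13, 11]
r4 m[φ7→X0] = [12, 11]
r4 m[X3→φ0] = [29, 26]
r4 m[X3→φ1] = [35, 33]
r4 m[X3→φ4] = [29, 26]
r4 m[X3→φ7] = [27, 26]
r4 m[X9→φ5] = [0, 0]
r4 m[X12→φ3] = [0, 0]
r4 m[X0→φ4] = [16, 13]
r4 m[X0→φ6] = [23, 26]
r4 m[X0→φ7] = [15, 17]
r4 m[X4→φ1] = [0, 3]
r4 m[X4→φ2] = [11, 11]
r4 m[X8→φ0] = [9, 13]
r4 m[X8→φ3] = [12, 18]
r4 m[X8→φ5] = [19, 17]
r4 m[X7→φ6] = [0, 0]
r4 m[X5→φ2] = [0, 0]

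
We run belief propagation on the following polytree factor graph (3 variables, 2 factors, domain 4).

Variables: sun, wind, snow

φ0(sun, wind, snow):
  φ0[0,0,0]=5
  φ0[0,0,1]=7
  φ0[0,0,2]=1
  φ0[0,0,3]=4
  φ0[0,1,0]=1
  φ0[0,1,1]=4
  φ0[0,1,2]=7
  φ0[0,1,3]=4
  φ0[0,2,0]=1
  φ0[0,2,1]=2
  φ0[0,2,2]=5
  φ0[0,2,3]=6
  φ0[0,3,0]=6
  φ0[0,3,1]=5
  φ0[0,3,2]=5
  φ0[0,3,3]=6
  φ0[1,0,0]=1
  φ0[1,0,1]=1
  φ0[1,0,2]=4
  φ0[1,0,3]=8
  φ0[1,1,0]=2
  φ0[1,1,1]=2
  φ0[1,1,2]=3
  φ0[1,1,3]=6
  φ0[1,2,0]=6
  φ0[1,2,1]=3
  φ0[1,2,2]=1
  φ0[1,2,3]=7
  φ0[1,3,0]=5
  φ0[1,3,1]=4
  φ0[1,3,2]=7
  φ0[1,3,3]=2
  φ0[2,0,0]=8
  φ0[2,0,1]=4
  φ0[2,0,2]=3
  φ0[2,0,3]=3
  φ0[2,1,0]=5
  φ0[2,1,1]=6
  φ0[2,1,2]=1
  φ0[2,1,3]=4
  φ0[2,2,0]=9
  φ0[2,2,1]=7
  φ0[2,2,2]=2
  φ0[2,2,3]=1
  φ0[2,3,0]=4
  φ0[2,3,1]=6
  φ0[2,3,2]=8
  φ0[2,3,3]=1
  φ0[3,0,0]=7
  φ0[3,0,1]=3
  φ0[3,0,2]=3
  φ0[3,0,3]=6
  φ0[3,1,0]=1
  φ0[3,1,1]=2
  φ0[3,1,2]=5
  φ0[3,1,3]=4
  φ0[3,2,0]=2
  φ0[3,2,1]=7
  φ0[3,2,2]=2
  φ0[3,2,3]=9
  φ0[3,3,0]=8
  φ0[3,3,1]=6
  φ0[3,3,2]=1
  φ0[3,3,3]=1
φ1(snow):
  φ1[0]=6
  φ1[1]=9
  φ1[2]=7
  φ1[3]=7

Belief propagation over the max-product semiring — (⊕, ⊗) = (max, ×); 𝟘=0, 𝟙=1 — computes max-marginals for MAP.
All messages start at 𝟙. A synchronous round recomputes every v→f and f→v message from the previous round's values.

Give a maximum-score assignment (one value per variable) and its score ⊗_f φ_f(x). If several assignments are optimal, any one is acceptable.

assignment: (sun=0, wind=0, snow=1); score = 63

init: all messages = 𝟙 over 4 values
r1 m[φ0→sun] = [7, 8, 9, 9]
r1 m[φ0→wind] = [8, 7, 9, 8]
r1 m[φ0→snow] = [9, 7, 8, 9]
r1 m[φ1→snow] = [6, 9, 7, 7]
r1 m[sun→φ0] = [1, 1, 1, 1]
r1 m[wind→φ0] = [1, 1, 1, 1]
r1 m[snow→φ0] = [1, 1, 1, 1]
r1 m[snow→φ1] = [1, 1, 1, 1]
r2 m[φ0→sun] = [7, 8, 9, 9]
r2 m[φ0→wind] = [8, 7, 9, 8]
r2 m[φ0→snow] = [9, 7, 8, 9]
r2 m[φ1→snow] = [6, 9, 7, 7]
r2 m[sun→φ0] = [1, 1, 1, 1]
r2 m[wind→φ0] = [1, 1, 1, 1]
r2 m[snow→φ0] = [6, 9, 7, 7]
r2 m[snow→φ1] = [9, 7, 8, 9]
r3 m[φ0→sun] = [63, 56, 63, 63]
r3 m[φ0→wind] = [63, 54, 63, 56]
r3 m[φ0→snow] = [9, 7, 8, 9]
r3 m[φ1→snow] = [6, 9, 7, 7]
r3 m[sun→φ0] = [1, 1, 1, 1]
r3 m[wind→φ0] = [1, 1, 1, 1]
r3 m[snow→φ0] = [6, 9, 7, 7]
r3 m[snow→φ1] = [9, 7, 8, 9]
r4 m[φ0→sun] = [63, 56, 63, 63]
r4 m[φ0→wind] = [63, 54, 63, 56]
r4 m[φ0→snow] = [9, 7, 8, 9]
r4 m[φ1→snow] = [6, 9, 7, 7]
r4 m[sun→φ0] = [1, 1, 1, 1]
r4 m[wind→φ0] = [1, 1, 1, 1]
r4 m[snow→φ0] = [6, 9, 7, 7]
r4 m[snow→φ1] = [9, 7, 8, 9]
fixed point reached at round 4
traceback from sun: (sun=0, wind=0, snow=1), score=63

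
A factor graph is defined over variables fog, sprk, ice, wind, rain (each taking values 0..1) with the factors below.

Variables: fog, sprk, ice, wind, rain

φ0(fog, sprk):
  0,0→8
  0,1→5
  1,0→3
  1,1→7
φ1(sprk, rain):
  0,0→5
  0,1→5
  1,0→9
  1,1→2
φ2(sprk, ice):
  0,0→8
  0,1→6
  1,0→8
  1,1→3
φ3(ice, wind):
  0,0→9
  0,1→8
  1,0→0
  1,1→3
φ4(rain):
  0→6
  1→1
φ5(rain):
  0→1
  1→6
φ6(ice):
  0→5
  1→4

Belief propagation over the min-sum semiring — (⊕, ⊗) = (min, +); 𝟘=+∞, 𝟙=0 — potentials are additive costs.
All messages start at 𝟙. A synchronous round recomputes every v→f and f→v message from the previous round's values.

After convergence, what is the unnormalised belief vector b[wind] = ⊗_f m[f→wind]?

init: all messages = 𝟙 over 2 values
r1 m[φ0→fog] = [5, 3]
r1 m[φ0→sprk] = [3, 5]
r1 m[φ1→sprk] = [5, 2]
r1 m[φ1→rain] = [5, 2]
r1 m[φ2→sprk] = [6, 3]
r1 m[φ2→ice] = [8, 3]
r1 m[φ3→ice] = [8, 0]
r1 m[φ3→wind] = [0, 3]
r1 m[φ4→rain] = [6, 1]
r1 m[φ5→rain] = [1, 6]
r1 m[φ6→ice] = [5, 4]
r1 m[fog→φ0] = [0, 0]
r1 m[sprk→φ0] = [0, 0]
r1 m[sprk→φ1] = [0, 0]
r1 m[sprk→φ2] = [0, 0]
r1 m[ice→φ2] = [0, 0]
r1 m[ice→φ3] = [0, 0]
r1 m[ice→φ6] = [0, 0]
r1 m[wind→φ3] = [0, 0]
r1 m[rain→φ1] = [0, 0]
r1 m[rain→φ4] = [0, 0]
r1 m[rain→φ5] = [0, 0]
r2 m[φ0→fog] = [5, 3]
r2 m[φ0→sprk] = [3, 5]
r2 m[φ1→sprk] = [5, 2]
r2 m[φ1→rain] = [5, 2]
r2 m[φ2→sprk] = [6, 3]
r2 m[φ2→ice] = [8, 3]
r2 m[φ3→ice] = [8, 0]
r2 m[φ3→wind] = [0, 3]
r2 m[φ4→rain] = [6, 1]
r2 m[φ5→rain] = [1, 6]
r2 m[φ6→ice] = [5, 4]
r2 m[fog→φ0] = [0, 0]
r2 m[sprk→φ0] = [11, 5]
r2 m[sprk→φ1] = [9, 8]
r2 m[sprk→φ2] = [8, 7]
r2 m[ice→φ2] = [13, 4]
r2 m[ice→φ3] = [13, 7]
r2 m[ice→φ6] = [16, 3]
r2 m[wind→φ3] = [0, 0]
r2 m[rain→φ1] = [7, 7]
r2 m[rain→φ4] = [6, 8]
r2 m[rain→φ5] = [11, 3]
r3 m[φ0→fog] = [10, 12]
r3 m[φ0→sprk] = [3, 5]
r3 m[φ1→sprk] = [12, 9]
r3 m[φ1→rain] = [14, 10]
r3 m[φ2→sprk] = [10, 7]
r3 m[φ2→ice] = [15, 10]
r3 m[φ3→ice] = [8, 0]
r3 m[φ3→wind] = [7, 10]
r3 m[φ4→rain] = [6, 1]
r3 m[φ5→rain] = [1, 6]
r3 m[φ6→ice] = [5, 4]
r3 m[fog→φ0] = [0, 0]
r3 m[sprk→φ0] = [11, 5]
r3 m[sprk→φ1] = [9, 8]
r3 m[sprk→φ2] = [8, 7]
r3 m[ice→φ2] = [13, 4]
r3 m[ice→φ3] = [13, 7]
r3 m[ice→φ6] = [16, 3]
r3 m[wind→φ3] = [0, 0]
r3 m[rain→φ1] = [7, 7]
r3 m[rain→φ4] = [6, 8]
r3 m[rain→φ5] = [11, 3]
r4 m[φ0→fog] = [10, 12]
r4 m[φ0→sprk] = [3, 5]
r4 m[φ1→sprk] = [12, 9]
r4 m[φ1→rain] = [14, 10]
r4 m[φ2→sprk] = [10, 7]
r4 m[φ2→ice] = [15, 10]
r4 m[φ3→ice] = [8, 0]
r4 m[φ3→wind] = [7, 10]
r4 m[φ4→rain] = [6, 1]
r4 m[φ5→rain] = [1, 6]
r4 m[φ6→ice] = [5, 4]
r4 m[fog→φ0] = [0, 0]
r4 m[sprk→φ0] = [22, 16]
r4 m[sprk→φ1] = [13, 12]
r4 m[sprk→φ2] = [15, 14]
r4 m[ice→φ2] = [13, 4]
r4 m[ice→φ3] = [20, 14]
r4 m[ice→φ6] = [23, 10]
r4 m[wind→φ3] = [0, 0]
r4 m[rain→φ1] = [7, 7]
r4 m[rain→φ4] = [15, 16]
r4 m[rain→φ5] = [20, 11]
r5 m[φ0→fog] = [21, 23]
r5 m[φ0→sprk] = [3, 5]
r5 m[φ1→sprk] = [12, 9]
r5 m[φ1→rain] = [18, 14]
r5 m[φ2→sprk] = [10, 7]
r5 m[φ2→ice] = [22, 17]
r5 m[φ3→ice] = [8, 0]
r5 m[φ3→wind] = [14, 17]
r5 m[φ4→rain] = [6, 1]
r5 m[φ5→rain] = [1, 6]
r5 m[φ6→ice] = [5, 4]
r5 m[fog→φ0] = [0, 0]
r5 m[sprk→φ0] = [22, 16]
r5 m[sprk→φ1] = [13, 12]
r5 m[sprk→φ2] = [15, 14]
r5 m[ice→φ2] = [13, 4]
r5 m[ice→φ3] = [20, 14]
r5 m[ice→φ6] = [23, 10]
r5 m[wind→φ3] = [0, 0]
r5 m[rain→φ1] = [7, 7]
r5 m[rain→φ4] = [15, 16]
r5 m[rain→φ5] = [20, 11]
r6 m[φ0→fog] = [21, 23]
r6 m[φ0→sprk] = [3, 5]
r6 m[φ1→sprk] = [12, 9]
r6 m[φ1→rain] = [18, 14]
r6 m[φ2→sprk] = [10, 7]
r6 m[φ2→ice] = [22, 17]
r6 m[φ3→ice] = [8, 0]
r6 m[φ3→wind] = [14, 17]
r6 m[φ4→rain] = [6, 1]
r6 m[φ5→rain] = [1, 6]
r6 m[φ6→ice] = [5, 4]
r6 m[fog→φ0] = [0, 0]
r6 m[sprk→φ0] = [22, 16]
r6 m[sprk→φ1] = [13, 12]
r6 m[sprk→φ2] = [15, 14]
r6 m[ice→φ2] = [13, 4]
r6 m[ice→φ3] = [27, 21]
r6 m[ice→φ6] = [30, 17]
r6 m[wind→φ3] = [0, 0]
r6 m[rain→φ1] = [7, 7]
r6 m[rain→φ4] = [19, 20]
r6 m[rain→φ5] = [24, 15]
r7 m[φ0→fog] = [21, 23]
r7 m[φ0→sprk] = [3, 5]
r7 m[φ1→sprk] = [12, 9]
r7 m[φ1→rain] = [18, 14]
r7 m[φ2→sprk] = [10, 7]
r7 m[φ2→ice] = [22, 17]
r7 m[φ3→ice] = [8, 0]
r7 m[φ3→wind] = [21, 24]
r7 m[φ4→rain] = [6, 1]
r7 m[φ5→rain] = [1, 6]
r7 m[φ6→ice] = [5, 4]
r7 m[fog→φ0] = [0, 0]
r7 m[sprk→φ0] = [22, 16]
r7 m[sprk→φ1] = [13, 12]
r7 m[sprk→φ2] = [15, 14]
r7 m[ice→φ2] = [13, 4]
r7 m[ice→φ3] = [27, 21]
r7 m[ice→φ6] = [30, 17]
r7 m[wind→φ3] = [0, 0]
r7 m[rain→φ1] = [7, 7]
r7 m[rain→φ4] = [19, 20]
r7 m[rain→φ5] = [24, 15]
r8 m[φ0→fog] = [21, 23]
r8 m[φ0→sprk] = [3, 5]
r8 m[φ1→sprk] = [12, 9]
r8 m[φ1→rain] = [18, 14]
r8 m[φ2→sprk] = [10, 7]
r8 m[φ2→ice] = [22, 17]
r8 m[φ3→ice] = [8, 0]
r8 m[φ3→wind] = [21, 24]
r8 m[φ4→rain] = [6, 1]
r8 m[φ5→rain] = [1, 6]
r8 m[φ6→ice] = [5, 4]
r8 m[fog→φ0] = [0, 0]
r8 m[sprk→φ0] = [22, 16]
r8 m[sprk→φ1] = [13, 12]
r8 m[sprk→φ2] = [15, 14]
r8 m[ice→φ2] = [13, 4]
r8 m[ice→φ3] = [27, 21]
r8 m[ice→φ6] = [30, 17]
r8 m[wind→φ3] = [0, 0]
r8 m[rain→φ1] = [7, 7]
r8 m[rain→φ4] = [19, 20]
r8 m[rain→φ5] = [24, 15]
fixed point reached at round 8
b[wind] = ⊗ incoming = [21, 24]

b[wind] = [21, 24]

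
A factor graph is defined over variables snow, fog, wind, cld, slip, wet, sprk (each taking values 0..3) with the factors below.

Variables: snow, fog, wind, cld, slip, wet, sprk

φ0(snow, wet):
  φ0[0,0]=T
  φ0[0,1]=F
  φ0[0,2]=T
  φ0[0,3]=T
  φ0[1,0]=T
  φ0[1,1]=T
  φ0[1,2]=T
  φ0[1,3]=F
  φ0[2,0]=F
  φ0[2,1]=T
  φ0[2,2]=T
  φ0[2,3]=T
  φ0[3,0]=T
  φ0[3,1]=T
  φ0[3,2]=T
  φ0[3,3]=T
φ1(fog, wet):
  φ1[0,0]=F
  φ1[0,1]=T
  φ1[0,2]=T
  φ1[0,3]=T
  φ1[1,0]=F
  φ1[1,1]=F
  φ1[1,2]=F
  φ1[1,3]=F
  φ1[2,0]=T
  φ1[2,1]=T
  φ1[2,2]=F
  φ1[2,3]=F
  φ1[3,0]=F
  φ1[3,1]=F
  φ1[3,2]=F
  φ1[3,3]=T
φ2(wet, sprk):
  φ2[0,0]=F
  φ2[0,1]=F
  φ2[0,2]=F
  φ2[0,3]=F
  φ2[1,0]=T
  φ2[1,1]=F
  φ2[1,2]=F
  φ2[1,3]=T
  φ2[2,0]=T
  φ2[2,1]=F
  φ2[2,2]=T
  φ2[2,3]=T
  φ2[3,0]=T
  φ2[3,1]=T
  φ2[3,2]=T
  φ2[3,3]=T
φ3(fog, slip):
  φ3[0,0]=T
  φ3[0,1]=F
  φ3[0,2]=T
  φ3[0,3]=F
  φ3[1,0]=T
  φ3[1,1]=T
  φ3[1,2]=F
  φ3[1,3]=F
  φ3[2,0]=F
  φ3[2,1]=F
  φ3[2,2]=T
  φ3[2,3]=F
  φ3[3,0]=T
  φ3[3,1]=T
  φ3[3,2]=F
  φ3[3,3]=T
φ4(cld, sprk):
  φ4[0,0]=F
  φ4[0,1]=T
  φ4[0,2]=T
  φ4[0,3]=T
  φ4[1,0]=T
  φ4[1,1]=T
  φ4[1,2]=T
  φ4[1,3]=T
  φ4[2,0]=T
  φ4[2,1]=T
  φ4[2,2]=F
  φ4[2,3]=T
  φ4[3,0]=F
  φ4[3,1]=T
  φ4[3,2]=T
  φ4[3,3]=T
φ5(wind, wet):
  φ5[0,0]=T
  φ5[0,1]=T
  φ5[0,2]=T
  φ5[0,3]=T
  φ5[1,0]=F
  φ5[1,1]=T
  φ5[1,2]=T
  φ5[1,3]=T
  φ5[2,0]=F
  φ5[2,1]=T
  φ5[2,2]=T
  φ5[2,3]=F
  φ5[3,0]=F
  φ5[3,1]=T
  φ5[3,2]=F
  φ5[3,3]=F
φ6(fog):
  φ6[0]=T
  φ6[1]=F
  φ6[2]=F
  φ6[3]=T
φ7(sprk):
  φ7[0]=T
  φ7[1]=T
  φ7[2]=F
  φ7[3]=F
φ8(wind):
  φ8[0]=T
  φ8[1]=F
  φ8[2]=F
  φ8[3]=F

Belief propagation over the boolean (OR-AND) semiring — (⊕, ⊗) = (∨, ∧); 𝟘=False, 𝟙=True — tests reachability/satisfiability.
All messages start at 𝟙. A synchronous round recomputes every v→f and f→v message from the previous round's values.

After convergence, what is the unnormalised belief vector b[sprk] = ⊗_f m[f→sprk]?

b[sprk] = [T, T, F, F]

init: all messages = 𝟙 over 4 values
r1 m[φ0→snow] = [T, T, T, T]
r1 m[φ0→wet] = [T, T, T, T]
r1 m[φ1→fog] = [T, F, T, T]
r1 m[φ1→wet] = [T, T, T, T]
r1 m[φ2→wet] = [F, T, T, T]
r1 m[φ2→sprk] = [T, T, T, T]
r1 m[φ3→fog] = [T, T, T, T]
r1 m[φ3→slip] = [T, T, T, T]
r1 m[φ4→cld] = [T, T, T, T]
r1 m[φ4→sprk] = [T, T, T, T]
r1 m[φ5→wind] = [T, T, T, T]
r1 m[φ5→wet] = [T, T, T, T]
r1 m[φ6→fog] = [T, F, F, T]
r1 m[φ7→sprk] = [T, T, F, F]
r1 m[φ8→wind] = [T, F, F, F]
r1 m[snow→φ0] = [T, T, T, T]
r1 m[fog→φ1] = [T, T, T, T]
r1 m[fog→φ3] = [T, T, T, T]
r1 m[fog→φ6] = [T, T, T, T]
r1 m[wind→φ5] = [T, T, T, T]
r1 m[wind→φ8] = [T, T, T, T]
r1 m[cld→φ4] = [T, T, T, T]
r1 m[slip→φ3] = [T, T, T, T]
r1 m[wet→φ0] = [T, T, T, T]
r1 m[wet→φ1] = [T, T, T, T]
r1 m[wet→φ2] = [T, T, T, T]
r1 m[wet→φ5] = [T, T, T, T]
r1 m[sprk→φ2] = [T, T, T, T]
r1 m[sprk→φ4] = [T, T, T, T]
r1 m[sprk→φ7] = [T, T, T, T]
r2 m[φ0→snow] = [T, T, T, T]
r2 m[φ0→wet] = [T, T, T, T]
r2 m[φ1→fog] = [T, F, T, T]
r2 m[φ1→wet] = [T, T, T, T]
r2 m[φ2→wet] = [F, T, T, T]
r2 m[φ2→sprk] = [T, T, T, T]
r2 m[φ3→fog] = [T, T, T, T]
r2 m[φ3→slip] = [T, T, T, T]
r2 m[φ4→cld] = [T, T, T, T]
r2 m[φ4→sprk] = [T, T, T, T]
r2 m[φ5→wind] = [T, T, T, T]
r2 m[φ5→wet] = [T, T, T, T]
r2 m[φ6→fog] = [T, F, F, T]
r2 m[φ7→sprk] = [T, T, F, F]
r2 m[φ8→wind] = [T, F, F, F]
r2 m[snow→φ0] = [T, T, T, T]
r2 m[fog→φ1] = [T, F, F, T]
r2 m[fog→φ3] = [T, F, F, T]
r2 m[fog→φ6] = [T, F, T, T]
r2 m[wind→φ5] = [T, F, F, F]
r2 m[wind→φ8] = [T, T, T, T]
r2 m[cld→φ4] = [T, T, T, T]
r2 m[slip→φ3] = [T, T, T, T]
r2 m[wet→φ0] = [F, T, T, T]
r2 m[wet→φ1] = [F, T, T, T]
r2 m[wet→φ2] = [T, T, T, T]
r2 m[wet→φ5] = [F, T, T, T]
r2 m[sprk→φ2] = [T, T, F, F]
r2 m[sprk→φ4] = [T, T, F, F]
r2 m[sprk→φ7] = [T, T, T, T]
r3 m[φ0→snow] = [T, T, T, T]
r3 m[φ0→wet] = [T, T, T, T]
r3 m[φ1→fog] = [T, F, T, T]
r3 m[φ1→wet] = [F, T, T, T]
r3 m[φ2→wet] = [F, T, T, T]
r3 m[φ2→sprk] = [T, T, T, T]
r3 m[φ3→fog] = [T, T, T, T]
r3 m[φ3→slip] = [T, T, T, T]
r3 m[φ4→cld] = [T, T, T, T]
r3 m[φ4→sprk] = [T, T, T, T]
r3 m[φ5→wind] = [T, T, T, T]
r3 m[φ5→wet] = [T, T, T, T]
r3 m[φ6→fog] = [T, F, F, T]
r3 m[φ7→sprk] = [T, T, F, F]
r3 m[φ8→wind] = [T, F, F, F]
r3 m[snow→φ0] = [T, T, T, T]
r3 m[fog→φ1] = [T, F, F, T]
r3 m[fog→φ3] = [T, F, F, T]
r3 m[fog→φ6] = [T, F, T, T]
r3 m[wind→φ5] = [T, F, F, F]
r3 m[wind→φ8] = [T, T, T, T]
r3 m[cld→φ4] = [T, T, T, T]
r3 m[slip→φ3] = [T, T, T, T]
r3 m[wet→φ0] = [F, T, T, T]
r3 m[wet→φ1] = [F, T, T, T]
r3 m[wet→φ2] = [T, T, T, T]
r3 m[wet→φ5] = [F, T, T, T]
r3 m[sprk→φ2] = [T, T, F, F]
r3 m[sprk→φ4] = [T, T, F, F]
r3 m[sprk→φ7] = [T, T, T, T]
r4 m[φ0→snow] = [T, T, T, T]
r4 m[φ0→wet] = [T, T, T, T]
r4 m[φ1→fog] = [T, F, T, T]
r4 m[φ1→wet] = [F, T, T, T]
r4 m[φ2→wet] = [F, T, T, T]
r4 m[φ2→sprk] = [T, T, T, T]
r4 m[φ3→fog] = [T, T, T, T]
r4 m[φ3→slip] = [T, T, T, T]
r4 m[φ4→cld] = [T, T, T, T]
r4 m[φ4→sprk] = [T, T, T, T]
r4 m[φ5→wind] = [T, T, T, T]
r4 m[φ5→wet] = [T, T, T, T]
r4 m[φ6→fog] = [T, F, F, T]
r4 m[φ7→sprk] = [T, T, F, F]
r4 m[φ8→wind] = [T, F, F, F]
r4 m[snow→φ0] = [T, T, T, T]
r4 m[fog→φ1] = [T, F, F, T]
r4 m[fog→φ3] = [T, F, F, T]
r4 m[fog→φ6] = [T, F, T, T]
r4 m[wind→φ5] = [T, F, F, F]
r4 m[wind→φ8] = [T, T, T, T]
r4 m[cld→φ4] = [T, T, T, T]
r4 m[slip→φ3] = [T, T, T, T]
r4 m[wet→φ0] = [F, T, T, T]
r4 m[wet→φ1] = [F, T, T, T]
r4 m[wet→φ2] = [F, T, T, T]
r4 m[wet→φ5] = [F, T, T, T]
r4 m[sprk→φ2] = [T, T, F, F]
r4 m[sprk→φ4] = [T, T, F, F]
r4 m[sprk→φ7] = [T, T, T, T]
r5 m[φ0→snow] = [T, T, T, T]
r5 m[φ0→wet] = [T, T, T, T]
r5 m[φ1→fog] = [T, F, T, T]
r5 m[φ1→wet] = [F, T, T, T]
r5 m[φ2→wet] = [F, T, T, T]
r5 m[φ2→sprk] = [T, T, T, T]
r5 m[φ3→fog] = [T, T, T, T]
r5 m[φ3→slip] = [T, T, T, T]
r5 m[φ4→cld] = [T, T, T, T]
r5 m[φ4→sprk] = [T, T, T, T]
r5 m[φ5→wind] = [T, T, T, T]
r5 m[φ5→wet] = [T, T, T, T]
r5 m[φ6→fog] = [T, F, F, T]
r5 m[φ7→sprk] = [T, T, F, F]
r5 m[φ8→wind] = [T, F, F, F]
r5 m[snow→φ0] = [T, T, T, T]
r5 m[fog→φ1] = [T, F, F, T]
r5 m[fog→φ3] = [T, F, F, T]
r5 m[fog→φ6] = [T, F, T, T]
r5 m[wind→φ5] = [T, F, F, F]
r5 m[wind→φ8] = [T, T, T, T]
r5 m[cld→φ4] = [T, T, T, T]
r5 m[slip→φ3] = [T, T, T, T]
r5 m[wet→φ0] = [F, T, T, T]
r5 m[wet→φ1] = [F, T, T, T]
r5 m[wet→φ2] = [F, T, T, T]
r5 m[wet→φ5] = [F, T, T, T]
r5 m[sprk→φ2] = [T, T, F, F]
r5 m[sprk→φ4] = [T, T, F, F]
r5 m[sprk→φ7] = [T, T, T, T]
fixed point reached at round 5
b[sprk] = ⊗ incoming = [T, T, F, F]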